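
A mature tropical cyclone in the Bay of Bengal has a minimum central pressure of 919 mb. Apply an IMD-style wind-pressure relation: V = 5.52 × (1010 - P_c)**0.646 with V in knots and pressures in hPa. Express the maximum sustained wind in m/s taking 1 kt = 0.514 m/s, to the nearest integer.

52 m/s

ΔP = 1010 − 919 = 91 mb.
V ≈ 5.52 × 91^0.646 = 5.52 × 18.431 ≈ 101.737 kt.
101.737 × 0.514 ≈ 52.29 m/s → 52 m/s.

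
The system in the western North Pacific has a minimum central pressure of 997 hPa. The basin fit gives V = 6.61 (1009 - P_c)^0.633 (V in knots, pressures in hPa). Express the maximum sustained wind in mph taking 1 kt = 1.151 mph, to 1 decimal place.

36.7 mph

ΔP = 1009 − 997 = 12 hPa.
V ≈ 6.61 × 12^0.633 = 6.61 × 4.821 ≈ 31.866 kt.
31.866 × 1.151 ≈ 36.68 mph → 36.7 mph.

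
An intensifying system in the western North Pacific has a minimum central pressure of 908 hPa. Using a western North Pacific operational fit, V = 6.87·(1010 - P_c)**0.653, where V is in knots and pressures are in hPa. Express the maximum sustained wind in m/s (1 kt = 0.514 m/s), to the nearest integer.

72 m/s

ΔP = 1010 − 908 = 102 hPa.
V ≈ 6.87 × 102^0.653 = 6.87 × 20.493 ≈ 140.790 kt.
140.790 × 0.514 ≈ 72.37 m/s → 72 m/s.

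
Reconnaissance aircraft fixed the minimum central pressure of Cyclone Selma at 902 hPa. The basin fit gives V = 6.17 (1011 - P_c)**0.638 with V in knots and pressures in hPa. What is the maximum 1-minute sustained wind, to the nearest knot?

ΔP = 1011 − 902 = 109 hPa.
109^0.638 ≈ 19.947.
V ≈ 6.17 × 19.947 ≈ 123.1 kt.

123 kt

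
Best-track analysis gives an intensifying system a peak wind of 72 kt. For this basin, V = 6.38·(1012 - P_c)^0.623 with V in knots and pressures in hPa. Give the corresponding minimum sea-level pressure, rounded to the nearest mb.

963 mb

ΔP = (V / 6.38)^(1/0.623) = (72/6.38)^1.605.
72/6.38 = 11.285; 11.285^1.605 ≈ 48.91 mb.
P_c = 1012 − 48.91 = 963.09 ≈ 963 mb.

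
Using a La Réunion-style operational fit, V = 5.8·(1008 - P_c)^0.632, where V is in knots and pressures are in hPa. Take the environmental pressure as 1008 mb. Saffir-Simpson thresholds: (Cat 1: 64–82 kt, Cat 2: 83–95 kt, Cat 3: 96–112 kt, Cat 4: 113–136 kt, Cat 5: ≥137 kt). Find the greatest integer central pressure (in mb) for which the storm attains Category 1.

963 mb

Category 1 begins at V = 64 kt.
Required ΔP = (64/5.8)^(1/0.632) = 11.034^1.582 ≈ 44.66 mb.
P_c ≤ 1008 − 44.66 = 963.34, so the highest integer P_c is 963 mb.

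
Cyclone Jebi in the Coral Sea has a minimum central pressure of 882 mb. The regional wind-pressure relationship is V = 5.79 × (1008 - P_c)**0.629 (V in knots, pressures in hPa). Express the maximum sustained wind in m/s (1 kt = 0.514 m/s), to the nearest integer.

ΔP = 1008 − 882 = 126 mb.
V ≈ 5.79 × 126^0.629 = 5.79 × 20.948 ≈ 121.286 kt.
121.286 × 0.514 ≈ 62.34 m/s → 62 m/s.

62 m/s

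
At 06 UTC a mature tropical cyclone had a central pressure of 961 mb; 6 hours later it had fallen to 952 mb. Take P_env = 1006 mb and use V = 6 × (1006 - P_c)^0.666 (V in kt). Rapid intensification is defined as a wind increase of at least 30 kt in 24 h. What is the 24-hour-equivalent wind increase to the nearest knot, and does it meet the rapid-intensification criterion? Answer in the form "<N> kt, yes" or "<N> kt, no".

39 kt, yes

V₁: ΔP = 45, V ≈ 6 × 45^0.666 ≈ 75.72 kt.
V₂: ΔP = 54, V ≈ 6 × 54^0.666 ≈ 85.49 kt.
ΔV over 6 h = 9.77 kt → 24 h equivalent = 9.77 × 24/6 ≈ 39.08 kt.
39 kt ≥ 30 kt ⇒ rapid intensification.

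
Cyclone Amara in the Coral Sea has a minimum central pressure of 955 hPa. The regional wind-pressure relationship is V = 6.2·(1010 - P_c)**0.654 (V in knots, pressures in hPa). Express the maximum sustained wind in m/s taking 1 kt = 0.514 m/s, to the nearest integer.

ΔP = 1010 − 955 = 55 hPa.
V ≈ 6.2 × 55^0.654 = 6.2 × 13.747 ≈ 85.229 kt.
85.229 × 0.514 ≈ 43.81 m/s → 44 m/s.

44 m/s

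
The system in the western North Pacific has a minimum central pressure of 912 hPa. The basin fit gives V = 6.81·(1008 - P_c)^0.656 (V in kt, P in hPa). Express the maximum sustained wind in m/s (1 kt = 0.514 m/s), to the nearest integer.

70 m/s

ΔP = 1008 − 912 = 96 hPa.
V ≈ 6.81 × 96^0.656 = 6.81 × 19.970 ≈ 135.993 kt.
135.993 × 0.514 ≈ 69.90 m/s → 70 m/s.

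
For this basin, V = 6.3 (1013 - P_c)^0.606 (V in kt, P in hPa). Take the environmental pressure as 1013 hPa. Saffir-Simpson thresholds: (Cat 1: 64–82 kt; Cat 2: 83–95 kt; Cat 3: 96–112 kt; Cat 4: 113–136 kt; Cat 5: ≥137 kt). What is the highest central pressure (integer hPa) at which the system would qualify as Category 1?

967 hPa

Category 1 begins at V = 64 kt.
Required ΔP = (64/6.3)^(1/0.606) = 10.159^1.650 ≈ 45.86 hPa.
P_c ≤ 1013 − 45.86 = 967.14, so the highest integer P_c is 967 hPa.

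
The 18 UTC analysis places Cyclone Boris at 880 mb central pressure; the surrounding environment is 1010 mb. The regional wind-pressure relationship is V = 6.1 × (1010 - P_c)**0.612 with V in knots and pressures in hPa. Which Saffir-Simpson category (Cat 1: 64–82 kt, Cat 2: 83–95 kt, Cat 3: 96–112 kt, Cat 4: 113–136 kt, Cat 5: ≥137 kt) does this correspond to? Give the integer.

4

ΔP = 1010 − 880 = 130 mb.
V ≈ 6.1 × 130^0.612 = 6.1 × 19.67 ≈ 120 kt.
120 kt falls in the Category 4 band.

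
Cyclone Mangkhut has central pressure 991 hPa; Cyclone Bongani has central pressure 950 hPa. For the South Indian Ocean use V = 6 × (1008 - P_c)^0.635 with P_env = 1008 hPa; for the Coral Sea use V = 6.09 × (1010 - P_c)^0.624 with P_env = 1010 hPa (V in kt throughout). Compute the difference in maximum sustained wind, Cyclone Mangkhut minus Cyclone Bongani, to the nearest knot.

Cyclone Mangkhut: ΔP = 17; V ≈ 6 × 17^0.635 ≈ 36.26 kt.
Cyclone Bongani: ΔP = 60; V ≈ 6.09 × 60^0.624 ≈ 78.38 kt.
Difference ≈ 36.26 − 78.38 = -42.12 → -42 kt.

-42 kt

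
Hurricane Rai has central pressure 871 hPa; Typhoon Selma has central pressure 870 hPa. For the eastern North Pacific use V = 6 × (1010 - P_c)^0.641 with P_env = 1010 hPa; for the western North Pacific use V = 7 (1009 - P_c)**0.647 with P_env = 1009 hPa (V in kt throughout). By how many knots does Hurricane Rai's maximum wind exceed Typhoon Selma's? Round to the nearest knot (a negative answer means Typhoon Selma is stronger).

Hurricane Rai: ΔP = 139; V ≈ 6 × 139^0.641 ≈ 141.85 kt.
Typhoon Selma: ΔP = 139; V ≈ 7 × 139^0.647 ≈ 170.46 kt.
Difference ≈ 141.85 − 170.46 = -28.61 → -29 kt.

-29 kt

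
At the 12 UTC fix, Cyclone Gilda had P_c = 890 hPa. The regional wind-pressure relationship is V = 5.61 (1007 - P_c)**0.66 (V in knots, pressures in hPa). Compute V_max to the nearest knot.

130 kt

ΔP = 1007 − 890 = 117 hPa.
117^0.66 ≈ 23.174.
V ≈ 5.61 × 23.174 ≈ 130.0 kt.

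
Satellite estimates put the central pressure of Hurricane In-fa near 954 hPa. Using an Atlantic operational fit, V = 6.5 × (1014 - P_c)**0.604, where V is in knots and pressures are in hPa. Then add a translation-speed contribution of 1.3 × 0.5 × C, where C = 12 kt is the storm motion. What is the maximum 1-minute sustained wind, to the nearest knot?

85 kt

ΔP = 1014 − 954 = 60 hPa.
60^0.604 ≈ 11.858.
V ≈ 6.5 × 11.858 ≈ 77.1 kt.
Translation term: 1.3 × 0.5 × 12 = 7.8 kt.
Corrected V ≈ 84.9 kt → 85 kt.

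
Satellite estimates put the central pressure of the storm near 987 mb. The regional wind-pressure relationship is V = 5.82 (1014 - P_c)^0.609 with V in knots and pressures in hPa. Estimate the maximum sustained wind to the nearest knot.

43 kt

ΔP = 1014 − 987 = 27 mb.
27^0.609 ≈ 7.442.
V ≈ 5.82 × 7.442 ≈ 43.3 kt.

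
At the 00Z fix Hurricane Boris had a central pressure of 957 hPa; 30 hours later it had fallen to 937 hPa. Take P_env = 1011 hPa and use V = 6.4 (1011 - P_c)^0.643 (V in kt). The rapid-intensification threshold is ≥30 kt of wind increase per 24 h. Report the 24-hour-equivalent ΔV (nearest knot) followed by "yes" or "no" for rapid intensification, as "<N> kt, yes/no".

V₁: ΔP = 54, V ≈ 6.4 × 54^0.643 ≈ 83.20 kt.
V₂: ΔP = 74, V ≈ 6.4 × 74^0.643 ≈ 101.88 kt.
ΔV over 30 h = 18.68 kt → 24 h equivalent = 18.68 × 24/30 ≈ 14.94 kt.
15 kt < 30 kt ⇒ not rapid intensification.

15 kt, no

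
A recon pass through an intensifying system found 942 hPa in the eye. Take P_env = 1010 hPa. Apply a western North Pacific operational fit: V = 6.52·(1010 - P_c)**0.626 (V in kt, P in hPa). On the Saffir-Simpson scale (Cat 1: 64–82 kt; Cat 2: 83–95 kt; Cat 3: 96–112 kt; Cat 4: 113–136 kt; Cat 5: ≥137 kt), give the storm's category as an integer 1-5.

ΔP = 1010 − 942 = 68 hPa.
V ≈ 6.52 × 68^0.626 = 6.52 × 14.03 ≈ 91 kt.
91 kt falls in the Category 2 band.

2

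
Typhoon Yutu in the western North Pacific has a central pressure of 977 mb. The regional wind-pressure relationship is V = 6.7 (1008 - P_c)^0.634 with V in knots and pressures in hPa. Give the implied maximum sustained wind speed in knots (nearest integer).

59 kt

ΔP = 1008 − 977 = 31 mb.
31^0.634 ≈ 8.821.
V ≈ 6.7 × 8.821 ≈ 59.1 kt.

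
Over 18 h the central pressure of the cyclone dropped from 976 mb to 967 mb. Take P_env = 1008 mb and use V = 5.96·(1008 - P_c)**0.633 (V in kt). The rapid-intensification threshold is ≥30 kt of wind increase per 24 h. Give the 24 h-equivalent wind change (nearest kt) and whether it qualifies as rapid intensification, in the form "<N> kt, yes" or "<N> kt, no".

V₁: ΔP = 32, V ≈ 5.96 × 32^0.633 ≈ 53.46 kt.
V₂: ΔP = 41, V ≈ 5.96 × 41^0.633 ≈ 62.54 kt.
ΔV over 18 h = 9.08 kt → 24 h equivalent = 9.08 × 24/18 ≈ 12.11 kt.
12 kt < 30 kt ⇒ not rapid intensification.

12 kt, no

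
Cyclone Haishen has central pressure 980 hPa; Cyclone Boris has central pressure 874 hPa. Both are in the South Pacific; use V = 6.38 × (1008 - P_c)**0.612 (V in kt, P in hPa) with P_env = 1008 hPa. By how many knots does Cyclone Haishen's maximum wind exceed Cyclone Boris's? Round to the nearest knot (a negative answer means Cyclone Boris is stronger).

-79 kt

Cyclone Haishen: ΔP = 28; V ≈ 6.38 × 28^0.612 ≈ 49.03 kt.
Cyclone Boris: ΔP = 134; V ≈ 6.38 × 134^0.612 ≈ 127.82 kt.
Difference ≈ 49.03 − 127.82 = -78.79 → -79 kt.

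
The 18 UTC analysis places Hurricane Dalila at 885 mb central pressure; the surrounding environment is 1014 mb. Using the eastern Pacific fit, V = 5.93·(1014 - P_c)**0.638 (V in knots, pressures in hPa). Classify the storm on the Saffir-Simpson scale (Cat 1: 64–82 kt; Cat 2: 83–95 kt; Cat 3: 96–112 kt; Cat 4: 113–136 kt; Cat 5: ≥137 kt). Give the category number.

ΔP = 1014 − 885 = 129 mb.
V ≈ 5.93 × 129^0.638 = 5.93 × 22.21 ≈ 132 kt.
132 kt falls in the Category 4 band.

4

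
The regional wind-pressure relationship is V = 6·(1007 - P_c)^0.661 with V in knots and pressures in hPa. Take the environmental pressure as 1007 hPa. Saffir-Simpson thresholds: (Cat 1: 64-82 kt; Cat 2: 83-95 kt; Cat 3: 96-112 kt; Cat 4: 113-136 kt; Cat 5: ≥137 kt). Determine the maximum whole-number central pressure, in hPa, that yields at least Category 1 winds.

971 hPa

Category 1 begins at V = 64 kt.
Required ΔP = (64/6)^(1/0.661) = 10.667^1.513 ≈ 35.91 hPa.
P_c ≤ 1007 − 35.91 = 971.09, so the highest integer P_c is 971 hPa.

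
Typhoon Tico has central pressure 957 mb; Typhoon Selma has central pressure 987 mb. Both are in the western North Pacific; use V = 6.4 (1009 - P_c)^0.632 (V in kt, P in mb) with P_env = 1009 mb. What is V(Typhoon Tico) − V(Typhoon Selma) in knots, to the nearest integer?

33 kt

Typhoon Tico: ΔP = 52; V ≈ 6.4 × 52^0.632 ≈ 77.75 kt.
Typhoon Selma: ΔP = 22; V ≈ 6.4 × 22^0.632 ≈ 45.14 kt.
Difference ≈ 77.75 − 45.14 = 32.61 → 33 kt.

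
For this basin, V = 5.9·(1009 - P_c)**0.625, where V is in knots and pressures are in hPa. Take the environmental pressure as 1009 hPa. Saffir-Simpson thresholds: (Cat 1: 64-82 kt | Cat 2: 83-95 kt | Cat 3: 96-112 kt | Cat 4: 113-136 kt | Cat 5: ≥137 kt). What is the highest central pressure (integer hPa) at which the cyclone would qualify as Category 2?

940 hPa

Category 2 begins at V = 83 kt.
Required ΔP = (83/5.9)^(1/0.625) = 14.068^1.600 ≈ 68.73 hPa.
P_c ≤ 1009 − 68.73 = 940.27, so the highest integer P_c is 940 hPa.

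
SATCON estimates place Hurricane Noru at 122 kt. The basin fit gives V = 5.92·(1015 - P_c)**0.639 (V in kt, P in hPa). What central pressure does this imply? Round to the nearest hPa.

901 hPa

ΔP = (V / 5.92)^(1/0.639) = (122/5.92)^1.565.
122/5.92 = 20.608; 20.608^1.565 ≈ 113.87 hPa.
P_c = 1015 − 113.87 = 901.13 ≈ 901 hPa.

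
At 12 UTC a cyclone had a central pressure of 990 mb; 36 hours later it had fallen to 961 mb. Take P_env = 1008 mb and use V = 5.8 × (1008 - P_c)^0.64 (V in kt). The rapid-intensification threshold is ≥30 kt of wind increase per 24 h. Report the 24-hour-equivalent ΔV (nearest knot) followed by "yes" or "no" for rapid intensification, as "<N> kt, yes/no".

21 kt, no

V₁: ΔP = 18, V ≈ 5.8 × 18^0.64 ≈ 36.88 kt.
V₂: ΔP = 47, V ≈ 5.8 × 47^0.64 ≈ 68.17 kt.
ΔV over 36 h = 31.29 kt → 24 h equivalent = 31.29 × 24/36 ≈ 20.86 kt.
21 kt < 30 kt ⇒ not rapid intensification.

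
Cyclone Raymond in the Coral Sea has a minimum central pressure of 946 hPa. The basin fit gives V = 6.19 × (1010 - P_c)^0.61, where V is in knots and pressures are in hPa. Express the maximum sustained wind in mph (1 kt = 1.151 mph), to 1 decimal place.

90.1 mph

ΔP = 1010 − 946 = 64 hPa.
V ≈ 6.19 × 64^0.61 = 6.19 × 12.641 ≈ 78.246 kt.
78.246 × 1.151 ≈ 90.06 mph → 90.1 mph.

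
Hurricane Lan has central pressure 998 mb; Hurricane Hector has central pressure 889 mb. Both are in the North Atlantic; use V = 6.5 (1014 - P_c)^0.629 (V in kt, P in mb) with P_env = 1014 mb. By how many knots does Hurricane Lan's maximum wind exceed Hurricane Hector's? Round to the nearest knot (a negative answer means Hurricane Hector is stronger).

Hurricane Lan: ΔP = 16; V ≈ 6.5 × 16^0.629 ≈ 37.18 kt.
Hurricane Hector: ΔP = 125; V ≈ 6.5 × 125^0.629 ≈ 135.48 kt.
Difference ≈ 37.18 − 135.48 = -98.30 → -98 kt.

-98 kt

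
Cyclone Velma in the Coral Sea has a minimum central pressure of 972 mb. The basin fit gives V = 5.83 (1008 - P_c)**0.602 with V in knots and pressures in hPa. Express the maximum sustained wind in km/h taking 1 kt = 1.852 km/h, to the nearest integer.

ΔP = 1008 − 972 = 36 mb.
V ≈ 5.83 × 36^0.602 = 5.83 × 8.648 ≈ 50.415 kt.
50.415 × 1.852 ≈ 93.37 km/h → 93 km/h.

93 km/h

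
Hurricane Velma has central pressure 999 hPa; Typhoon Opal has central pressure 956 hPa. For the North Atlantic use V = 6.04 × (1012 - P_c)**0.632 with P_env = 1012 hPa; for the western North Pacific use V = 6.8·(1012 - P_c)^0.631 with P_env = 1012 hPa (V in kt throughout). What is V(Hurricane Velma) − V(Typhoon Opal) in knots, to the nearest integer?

-56 kt

Hurricane Velma: ΔP = 13; V ≈ 6.04 × 13^0.632 ≈ 30.55 kt.
Typhoon Opal: ΔP = 56; V ≈ 6.8 × 56^0.631 ≈ 86.22 kt.
Difference ≈ 30.55 − 86.22 = -55.67 → -56 kt.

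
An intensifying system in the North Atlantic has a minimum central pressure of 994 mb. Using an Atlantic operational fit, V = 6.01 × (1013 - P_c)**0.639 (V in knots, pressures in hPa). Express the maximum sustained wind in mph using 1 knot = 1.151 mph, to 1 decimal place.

ΔP = 1013 − 994 = 19 mb.
V ≈ 6.01 × 19^0.639 = 6.01 × 6.563 ≈ 39.446 kt.
39.446 × 1.151 ≈ 45.40 mph → 45.4 mph.

45.4 mph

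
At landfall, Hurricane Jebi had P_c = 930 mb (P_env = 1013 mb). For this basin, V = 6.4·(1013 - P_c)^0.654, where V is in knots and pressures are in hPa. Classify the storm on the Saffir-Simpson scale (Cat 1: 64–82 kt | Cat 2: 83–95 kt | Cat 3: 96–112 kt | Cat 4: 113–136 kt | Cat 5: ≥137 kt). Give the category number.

4

ΔP = 1013 − 930 = 83 mb.
V ≈ 6.4 × 83^0.654 = 6.4 × 17.99 ≈ 115 kt.
115 kt falls in the Category 4 band.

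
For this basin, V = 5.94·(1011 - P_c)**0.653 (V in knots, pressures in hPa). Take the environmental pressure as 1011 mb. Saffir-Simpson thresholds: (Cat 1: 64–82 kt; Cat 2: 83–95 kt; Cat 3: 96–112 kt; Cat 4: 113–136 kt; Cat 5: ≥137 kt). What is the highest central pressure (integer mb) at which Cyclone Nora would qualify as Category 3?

Category 3 begins at V = 96 kt.
Required ΔP = (96/5.94)^(1/0.653) = 16.162^1.531 ≈ 70.90 mb.
P_c ≤ 1011 − 70.90 = 940.10, so the highest integer P_c is 940 mb.

940 mb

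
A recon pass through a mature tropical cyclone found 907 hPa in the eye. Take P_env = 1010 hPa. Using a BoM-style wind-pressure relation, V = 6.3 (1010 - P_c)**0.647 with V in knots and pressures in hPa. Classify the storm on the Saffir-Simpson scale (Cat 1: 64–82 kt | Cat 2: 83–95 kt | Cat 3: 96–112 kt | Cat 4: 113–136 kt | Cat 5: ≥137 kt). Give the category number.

ΔP = 1010 − 907 = 103 hPa.
V ≈ 6.3 × 103^0.647 = 6.3 × 20.06 ≈ 126 kt.
126 kt falls in the Category 4 band.

4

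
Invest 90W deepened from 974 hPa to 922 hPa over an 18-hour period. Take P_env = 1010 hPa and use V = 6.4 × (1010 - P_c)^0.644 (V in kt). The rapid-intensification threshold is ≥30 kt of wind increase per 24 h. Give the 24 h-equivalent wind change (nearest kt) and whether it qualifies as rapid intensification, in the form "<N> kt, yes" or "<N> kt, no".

67 kt, yes

V₁: ΔP = 36, V ≈ 6.4 × 36^0.644 ≈ 64.33 kt.
V₂: ΔP = 88, V ≈ 6.4 × 88^0.644 ≈ 114.40 kt.
ΔV over 18 h = 50.07 kt → 24 h equivalent = 50.07 × 24/18 ≈ 66.76 kt.
67 kt ≥ 30 kt ⇒ rapid intensification.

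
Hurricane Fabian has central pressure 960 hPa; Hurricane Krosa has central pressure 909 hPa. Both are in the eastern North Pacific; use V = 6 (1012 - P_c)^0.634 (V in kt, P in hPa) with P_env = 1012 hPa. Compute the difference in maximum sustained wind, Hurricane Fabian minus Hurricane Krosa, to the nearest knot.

Hurricane Fabian: ΔP = 52; V ≈ 6 × 52^0.634 ≈ 73.47 kt.
Hurricane Krosa: ΔP = 103; V ≈ 6 × 103^0.634 ≈ 113.32 kt.
Difference ≈ 73.47 − 113.32 = -39.85 → -40 kt.

-40 kt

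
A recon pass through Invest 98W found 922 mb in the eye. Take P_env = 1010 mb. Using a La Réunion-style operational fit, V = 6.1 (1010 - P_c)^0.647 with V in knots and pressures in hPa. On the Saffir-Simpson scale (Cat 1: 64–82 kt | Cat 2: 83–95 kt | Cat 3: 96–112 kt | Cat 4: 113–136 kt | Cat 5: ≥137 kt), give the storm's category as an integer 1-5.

ΔP = 1010 − 922 = 88 mb.
V ≈ 6.1 × 88^0.647 = 6.1 × 18.12 ≈ 111 kt.
111 kt falls in the Category 3 band.

3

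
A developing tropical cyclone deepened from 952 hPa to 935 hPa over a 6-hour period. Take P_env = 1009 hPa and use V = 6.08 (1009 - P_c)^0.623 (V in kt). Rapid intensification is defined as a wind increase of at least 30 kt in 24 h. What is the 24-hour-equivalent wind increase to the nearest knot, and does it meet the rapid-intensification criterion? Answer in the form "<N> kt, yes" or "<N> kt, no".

V₁: ΔP = 57, V ≈ 6.08 × 57^0.623 ≈ 75.48 kt.
V₂: ΔP = 74, V ≈ 6.08 × 74^0.623 ≈ 88.80 kt.
ΔV over 6 h = 13.32 kt → 24 h equivalent = 13.32 × 24/6 ≈ 53.28 kt.
53 kt ≥ 30 kt ⇒ rapid intensification.

53 kt, yes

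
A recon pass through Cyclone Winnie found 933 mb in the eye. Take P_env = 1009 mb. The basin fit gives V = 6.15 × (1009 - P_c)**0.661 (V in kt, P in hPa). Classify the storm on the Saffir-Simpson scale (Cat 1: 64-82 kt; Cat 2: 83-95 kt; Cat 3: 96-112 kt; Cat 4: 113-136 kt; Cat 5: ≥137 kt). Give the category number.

ΔP = 1009 − 933 = 76 mb.
V ≈ 6.15 × 76^0.661 = 6.15 × 17.51 ≈ 108 kt.
108 kt falls in the Category 3 band.

3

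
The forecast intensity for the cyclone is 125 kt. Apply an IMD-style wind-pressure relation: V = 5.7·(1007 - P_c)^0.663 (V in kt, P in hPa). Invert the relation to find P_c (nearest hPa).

902 hPa

ΔP = (V / 5.7)^(1/0.663) = (125/5.7)^1.508.
125/5.7 = 21.930; 21.930^1.508 ≈ 105.36 hPa.
P_c = 1007 − 105.36 = 901.64 ≈ 902 hPa.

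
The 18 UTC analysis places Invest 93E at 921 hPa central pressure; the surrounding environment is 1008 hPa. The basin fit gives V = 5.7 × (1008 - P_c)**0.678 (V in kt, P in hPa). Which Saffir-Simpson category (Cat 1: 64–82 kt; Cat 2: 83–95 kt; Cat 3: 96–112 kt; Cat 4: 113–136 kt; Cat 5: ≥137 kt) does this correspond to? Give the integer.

4

ΔP = 1008 − 921 = 87 hPa.
V ≈ 5.7 × 87^0.678 = 5.7 × 20.65 ≈ 118 kt.
118 kt falls in the Category 4 band.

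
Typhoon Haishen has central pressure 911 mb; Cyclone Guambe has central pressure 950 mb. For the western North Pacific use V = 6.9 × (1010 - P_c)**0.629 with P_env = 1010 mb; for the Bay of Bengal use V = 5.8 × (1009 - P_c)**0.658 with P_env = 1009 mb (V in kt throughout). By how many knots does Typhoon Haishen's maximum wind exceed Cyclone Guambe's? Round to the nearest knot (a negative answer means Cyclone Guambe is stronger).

39 kt

Typhoon Haishen: ΔP = 99; V ≈ 6.9 × 99^0.629 ≈ 124.19 kt.
Cyclone Guambe: ΔP = 59; V ≈ 5.8 × 59^0.658 ≈ 84.85 kt.
Difference ≈ 124.19 − 84.85 = 39.34 → 39 kt.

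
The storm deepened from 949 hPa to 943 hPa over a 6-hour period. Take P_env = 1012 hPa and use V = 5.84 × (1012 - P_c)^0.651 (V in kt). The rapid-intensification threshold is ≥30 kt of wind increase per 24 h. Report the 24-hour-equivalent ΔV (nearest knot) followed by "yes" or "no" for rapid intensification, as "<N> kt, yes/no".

21 kt, no

V₁: ΔP = 63, V ≈ 5.84 × 63^0.651 ≈ 86.65 kt.
V₂: ΔP = 69, V ≈ 5.84 × 69^0.651 ≈ 91.94 kt.
ΔV over 6 h = 5.29 kt → 24 h equivalent = 5.29 × 24/6 ≈ 21.16 kt.
21 kt < 30 kt ⇒ not rapid intensification.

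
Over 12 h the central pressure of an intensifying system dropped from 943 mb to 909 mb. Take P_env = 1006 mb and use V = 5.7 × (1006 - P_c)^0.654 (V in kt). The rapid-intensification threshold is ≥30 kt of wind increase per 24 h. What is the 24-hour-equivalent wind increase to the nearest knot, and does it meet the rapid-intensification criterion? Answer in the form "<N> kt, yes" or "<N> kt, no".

56 kt, yes

V₁: ΔP = 63, V ≈ 5.7 × 63^0.654 ≈ 85.63 kt.
V₂: ΔP = 97, V ≈ 5.7 × 97^0.654 ≈ 113.56 kt.
ΔV over 12 h = 27.93 kt → 24 h equivalent = 27.93 × 24/12 ≈ 55.86 kt.
56 kt ≥ 30 kt ⇒ rapid intensification.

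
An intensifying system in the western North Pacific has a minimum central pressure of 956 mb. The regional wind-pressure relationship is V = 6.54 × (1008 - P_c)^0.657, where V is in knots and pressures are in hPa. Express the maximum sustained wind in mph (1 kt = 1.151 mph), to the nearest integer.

ΔP = 1008 − 956 = 52 mb.
V ≈ 6.54 × 52^0.657 = 6.54 × 13.410 ≈ 87.698 kt.
87.698 × 1.151 ≈ 100.94 mph → 101 mph.

101 mph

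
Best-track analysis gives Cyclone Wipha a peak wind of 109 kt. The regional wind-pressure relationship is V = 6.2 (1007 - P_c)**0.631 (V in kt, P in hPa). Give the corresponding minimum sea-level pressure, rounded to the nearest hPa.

ΔP = (V / 6.2)^(1/0.631) = (109/6.2)^1.585.
109/6.2 = 17.581; 17.581^1.585 ≈ 94.00 hPa.
P_c = 1007 − 94.00 = 913.00 ≈ 913 hPa.

913 hPa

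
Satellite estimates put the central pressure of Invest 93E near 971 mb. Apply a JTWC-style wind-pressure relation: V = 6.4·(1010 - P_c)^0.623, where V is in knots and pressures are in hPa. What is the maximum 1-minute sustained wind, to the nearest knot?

63 kt

ΔP = 1010 − 971 = 39 mb.
39^0.623 ≈ 9.800.
V ≈ 6.4 × 9.800 ≈ 62.7 kt.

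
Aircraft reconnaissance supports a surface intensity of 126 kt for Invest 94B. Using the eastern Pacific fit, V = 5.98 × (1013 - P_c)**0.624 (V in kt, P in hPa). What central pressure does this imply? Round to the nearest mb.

ΔP = (V / 5.98)^(1/0.624) = (126/5.98)^1.603.
126/5.98 = 21.070; 21.070^1.603 ≈ 132.21 mb.
P_c = 1013 − 132.21 = 880.79 ≈ 881 mb.

881 mb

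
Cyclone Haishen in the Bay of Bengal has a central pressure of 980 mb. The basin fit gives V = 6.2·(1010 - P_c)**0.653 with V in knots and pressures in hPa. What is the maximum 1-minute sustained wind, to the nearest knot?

57 kt

ΔP = 1010 − 980 = 30 mb.
30^0.653 ≈ 9.216.
V ≈ 6.2 × 9.216 ≈ 57.1 kt.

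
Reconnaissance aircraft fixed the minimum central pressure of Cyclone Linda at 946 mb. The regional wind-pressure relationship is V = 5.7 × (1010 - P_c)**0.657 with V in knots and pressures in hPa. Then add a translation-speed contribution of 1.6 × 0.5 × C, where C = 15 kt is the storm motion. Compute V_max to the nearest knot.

ΔP = 1010 − 946 = 64 mb.
64^0.657 ≈ 15.370.
V ≈ 5.7 × 15.370 ≈ 87.6 kt.
Translation term: 1.6 × 0.5 × 15 = 12 kt.
Corrected V ≈ 99.6 kt → 100 kt.

100 kt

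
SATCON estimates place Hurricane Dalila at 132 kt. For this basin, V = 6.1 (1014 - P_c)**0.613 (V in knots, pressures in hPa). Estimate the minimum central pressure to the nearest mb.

ΔP = (V / 6.1)^(1/0.613) = (132/6.1)^1.631.
132/6.1 = 21.639; 21.639^1.631 ≈ 150.73 mb.
P_c = 1014 − 150.73 = 863.27 ≈ 863 mb.

863 mb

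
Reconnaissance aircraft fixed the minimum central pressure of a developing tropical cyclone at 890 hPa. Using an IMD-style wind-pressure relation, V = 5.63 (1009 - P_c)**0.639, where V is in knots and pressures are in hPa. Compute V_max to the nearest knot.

119 kt

ΔP = 1009 − 890 = 119 hPa.
119^0.639 ≈ 21.197.
V ≈ 5.63 × 21.197 ≈ 119.3 kt.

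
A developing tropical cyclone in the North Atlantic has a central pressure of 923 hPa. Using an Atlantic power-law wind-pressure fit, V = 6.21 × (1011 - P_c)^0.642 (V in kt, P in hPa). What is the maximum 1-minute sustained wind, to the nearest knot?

ΔP = 1011 − 923 = 88 hPa.
88^0.642 ≈ 17.716.
V ≈ 6.21 × 17.716 ≈ 110.0 kt.

110 kt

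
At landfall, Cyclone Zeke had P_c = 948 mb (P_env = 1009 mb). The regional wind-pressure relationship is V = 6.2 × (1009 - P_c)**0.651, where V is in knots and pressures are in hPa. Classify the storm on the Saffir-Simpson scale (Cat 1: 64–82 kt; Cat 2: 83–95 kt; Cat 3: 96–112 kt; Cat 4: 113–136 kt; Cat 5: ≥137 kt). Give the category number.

2

ΔP = 1009 − 948 = 61 mb.
V ≈ 6.2 × 61^0.651 = 6.2 × 14.53 ≈ 90 kt.
90 kt falls in the Category 2 band.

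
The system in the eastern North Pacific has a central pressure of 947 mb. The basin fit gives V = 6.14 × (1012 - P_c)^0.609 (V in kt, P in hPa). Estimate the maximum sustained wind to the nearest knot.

78 kt

ΔP = 1012 − 947 = 65 mb.
65^0.609 ≈ 12.708.
V ≈ 6.14 × 12.708 ≈ 78.0 kt.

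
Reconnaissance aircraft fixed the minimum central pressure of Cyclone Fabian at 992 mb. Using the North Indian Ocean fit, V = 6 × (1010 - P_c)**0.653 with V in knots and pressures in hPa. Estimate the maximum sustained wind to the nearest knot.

40 kt

ΔP = 1010 − 992 = 18 mb.
18^0.653 ≈ 6.602.
V ≈ 6 × 6.602 ≈ 39.6 kt.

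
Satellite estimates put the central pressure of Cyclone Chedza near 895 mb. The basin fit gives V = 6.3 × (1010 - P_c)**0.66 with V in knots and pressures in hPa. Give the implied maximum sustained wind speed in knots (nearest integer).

ΔP = 1010 − 895 = 115 mb.
115^0.66 ≈ 22.912.
V ≈ 6.3 × 22.912 ≈ 144.3 kt.

144 kt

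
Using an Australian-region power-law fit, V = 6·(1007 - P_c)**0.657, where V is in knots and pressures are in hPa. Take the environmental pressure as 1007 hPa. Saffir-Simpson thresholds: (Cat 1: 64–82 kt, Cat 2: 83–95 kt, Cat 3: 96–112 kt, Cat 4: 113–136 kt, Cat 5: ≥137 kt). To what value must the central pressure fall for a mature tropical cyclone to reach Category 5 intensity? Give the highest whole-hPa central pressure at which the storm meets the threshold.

Category 5 begins at V = 137 kt.
Required ΔP = (137/6)^(1/0.657) = 22.833^1.522 ≈ 116.91 hPa.
P_c ≤ 1007 − 116.91 = 890.09, so the highest integer P_c is 890 hPa.

890 hPa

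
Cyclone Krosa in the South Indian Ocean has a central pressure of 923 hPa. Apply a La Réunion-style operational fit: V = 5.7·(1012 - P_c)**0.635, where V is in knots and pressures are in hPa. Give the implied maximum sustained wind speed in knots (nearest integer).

ΔP = 1012 − 923 = 89 hPa.
89^0.635 ≈ 17.293.
V ≈ 5.7 × 17.293 ≈ 98.6 kt.

99 kt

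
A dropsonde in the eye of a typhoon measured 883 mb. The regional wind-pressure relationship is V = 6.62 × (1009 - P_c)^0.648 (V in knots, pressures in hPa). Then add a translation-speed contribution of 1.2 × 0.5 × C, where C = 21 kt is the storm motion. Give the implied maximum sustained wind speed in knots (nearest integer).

165 kt

ΔP = 1009 − 883 = 126 mb.
126^0.648 ≈ 22.964.
V ≈ 6.62 × 22.964 ≈ 152.0 kt.
Translation term: 1.2 × 0.5 × 21 = 12.6 kt.
Corrected V ≈ 164.6 kt → 165 kt.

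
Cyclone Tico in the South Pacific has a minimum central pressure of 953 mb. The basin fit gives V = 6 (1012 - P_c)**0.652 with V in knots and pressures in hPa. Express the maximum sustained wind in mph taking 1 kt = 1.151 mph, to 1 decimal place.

98.6 mph

ΔP = 1012 − 953 = 59 mb.
V ≈ 6 × 59^0.652 = 6 × 14.276 ≈ 85.654 kt.
85.654 × 1.151 ≈ 98.59 mph → 98.6 mph.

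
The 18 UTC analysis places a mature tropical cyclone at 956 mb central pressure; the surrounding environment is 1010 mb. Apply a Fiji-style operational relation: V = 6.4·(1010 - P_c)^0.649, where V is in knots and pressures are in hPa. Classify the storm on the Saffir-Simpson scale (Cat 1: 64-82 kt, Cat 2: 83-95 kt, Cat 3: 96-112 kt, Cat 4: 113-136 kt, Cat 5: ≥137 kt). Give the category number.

ΔP = 1010 − 956 = 54 mb.
V ≈ 6.4 × 54^0.649 = 6.4 × 13.31 ≈ 85 kt.
85 kt falls in the Category 2 band.

2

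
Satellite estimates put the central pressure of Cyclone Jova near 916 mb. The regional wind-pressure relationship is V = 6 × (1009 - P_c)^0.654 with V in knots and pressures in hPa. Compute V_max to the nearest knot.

ΔP = 1009 − 916 = 93 mb.
93^0.654 ≈ 19.382.
V ≈ 6 × 19.382 ≈ 116.3 kt.

116 kt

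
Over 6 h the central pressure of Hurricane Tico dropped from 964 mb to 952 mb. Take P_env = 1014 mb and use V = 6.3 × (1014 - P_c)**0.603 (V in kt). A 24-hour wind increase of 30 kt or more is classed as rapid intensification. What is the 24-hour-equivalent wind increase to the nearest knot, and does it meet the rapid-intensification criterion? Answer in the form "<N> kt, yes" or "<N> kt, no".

37 kt, yes

V₁: ΔP = 50, V ≈ 6.3 × 50^0.603 ≈ 66.65 kt.
V₂: ΔP = 62, V ≈ 6.3 × 62^0.603 ≈ 75.88 kt.
ΔV over 6 h = 9.23 kt → 24 h equivalent = 9.23 × 24/6 ≈ 36.92 kt.
37 kt ≥ 30 kt ⇒ rapid intensification.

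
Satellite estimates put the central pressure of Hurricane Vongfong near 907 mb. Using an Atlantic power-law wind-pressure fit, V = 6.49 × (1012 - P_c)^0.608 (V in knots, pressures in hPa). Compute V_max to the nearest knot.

110 kt

ΔP = 1012 − 907 = 105 mb.
105^0.608 ≈ 16.939.
V ≈ 6.49 × 16.939 ≈ 109.9 kt.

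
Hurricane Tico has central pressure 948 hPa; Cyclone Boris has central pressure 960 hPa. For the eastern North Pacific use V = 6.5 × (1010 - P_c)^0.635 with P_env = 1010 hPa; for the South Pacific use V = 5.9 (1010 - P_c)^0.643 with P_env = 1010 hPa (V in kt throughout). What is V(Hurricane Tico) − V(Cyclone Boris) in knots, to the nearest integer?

16 kt

Hurricane Tico: ΔP = 62; V ≈ 6.5 × 62^0.635 ≈ 89.35 kt.
Cyclone Boris: ΔP = 50; V ≈ 5.9 × 50^0.643 ≈ 72.99 kt.
Difference ≈ 89.35 − 72.99 = 16.36 → 16 kt.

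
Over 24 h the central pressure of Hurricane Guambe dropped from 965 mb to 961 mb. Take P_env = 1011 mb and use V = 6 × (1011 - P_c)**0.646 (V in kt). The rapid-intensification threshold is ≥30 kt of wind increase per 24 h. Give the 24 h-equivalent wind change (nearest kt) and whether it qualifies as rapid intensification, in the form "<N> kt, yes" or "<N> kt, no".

V₁: ΔP = 46, V ≈ 6 × 46^0.646 ≈ 71.17 kt.
V₂: ΔP = 50, V ≈ 6 × 50^0.646 ≈ 75.11 kt.
ΔV over 24 h = 3.94 kt → 24 h equivalent = 3.94 × 24/24 ≈ 3.94 kt.
4 kt < 30 kt ⇒ not rapid intensification.

4 kt, no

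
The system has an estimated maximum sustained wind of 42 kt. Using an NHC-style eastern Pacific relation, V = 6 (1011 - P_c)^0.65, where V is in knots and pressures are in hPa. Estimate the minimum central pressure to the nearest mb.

991 mb

ΔP = (V / 6)^(1/0.65) = (42/6)^1.538.
42/6 = 7.000; 7.000^1.538 ≈ 19.96 mb.
P_c = 1011 − 19.96 = 991.04 ≈ 991 mb.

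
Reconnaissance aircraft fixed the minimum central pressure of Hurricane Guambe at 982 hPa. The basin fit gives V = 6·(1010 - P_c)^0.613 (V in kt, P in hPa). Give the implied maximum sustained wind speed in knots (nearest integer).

ΔP = 1010 − 982 = 28 hPa.
28^0.613 ≈ 7.711.
V ≈ 6 × 7.711 ≈ 46.3 kt.

46 kt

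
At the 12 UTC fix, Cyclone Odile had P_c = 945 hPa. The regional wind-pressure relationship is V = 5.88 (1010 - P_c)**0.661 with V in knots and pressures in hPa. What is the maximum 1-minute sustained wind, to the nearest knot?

93 kt

ΔP = 1010 − 945 = 65 hPa.
65^0.661 ≈ 15.788.
V ≈ 5.88 × 15.788 ≈ 92.8 kt.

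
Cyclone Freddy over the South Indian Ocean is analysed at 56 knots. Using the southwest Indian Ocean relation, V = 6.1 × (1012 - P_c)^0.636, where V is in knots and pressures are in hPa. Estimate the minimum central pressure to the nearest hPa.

ΔP = (V / 6.1)^(1/0.636) = (56/6.1)^1.572.
56/6.1 = 9.180; 9.180^1.572 ≈ 32.65 hPa.
P_c = 1012 − 32.65 = 979.35 ≈ 979 hPa.

979 hPa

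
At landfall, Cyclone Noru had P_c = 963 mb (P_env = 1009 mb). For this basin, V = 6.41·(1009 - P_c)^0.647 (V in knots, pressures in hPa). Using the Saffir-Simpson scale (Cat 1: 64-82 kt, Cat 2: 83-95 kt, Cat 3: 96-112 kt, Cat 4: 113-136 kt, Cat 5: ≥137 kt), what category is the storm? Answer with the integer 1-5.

ΔP = 1009 − 963 = 46 mb.
V ≈ 6.41 × 46^0.647 = 6.41 × 11.91 ≈ 76 kt.
76 kt falls in the Category 1 band.

1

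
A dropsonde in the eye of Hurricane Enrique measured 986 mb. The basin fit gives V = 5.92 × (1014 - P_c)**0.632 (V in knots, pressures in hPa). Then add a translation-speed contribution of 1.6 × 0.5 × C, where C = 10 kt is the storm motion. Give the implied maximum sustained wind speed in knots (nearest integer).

ΔP = 1014 − 986 = 28 mb.
28^0.632 ≈ 8.215.
V ≈ 5.92 × 8.215 ≈ 48.6 kt.
Translation term: 1.6 × 0.5 × 10 = 8 kt.
Corrected V ≈ 56.6 kt → 57 kt.

57 kt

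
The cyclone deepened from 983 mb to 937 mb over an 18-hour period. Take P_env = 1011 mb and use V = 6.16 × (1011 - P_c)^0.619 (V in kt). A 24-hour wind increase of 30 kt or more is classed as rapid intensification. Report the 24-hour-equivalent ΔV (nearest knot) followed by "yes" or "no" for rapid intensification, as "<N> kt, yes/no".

V₁: ΔP = 28, V ≈ 6.16 × 28^0.619 ≈ 48.46 kt.
V₂: ΔP = 74, V ≈ 6.16 × 74^0.619 ≈ 88.44 kt.
ΔV over 18 h = 39.98 kt → 24 h equivalent = 39.98 × 24/18 ≈ 53.31 kt.
53 kt ≥ 30 kt ⇒ rapid intensification.

53 kt, yes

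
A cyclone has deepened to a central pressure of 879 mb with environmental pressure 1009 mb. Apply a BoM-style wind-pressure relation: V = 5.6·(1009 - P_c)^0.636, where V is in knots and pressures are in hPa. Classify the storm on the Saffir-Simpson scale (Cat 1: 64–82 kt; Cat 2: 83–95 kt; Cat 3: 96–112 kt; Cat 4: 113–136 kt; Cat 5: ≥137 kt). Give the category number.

4

ΔP = 1009 − 879 = 130 mb.
V ≈ 5.6 × 130^0.636 = 5.6 × 22.10 ≈ 124 kt.
124 kt falls in the Category 4 band.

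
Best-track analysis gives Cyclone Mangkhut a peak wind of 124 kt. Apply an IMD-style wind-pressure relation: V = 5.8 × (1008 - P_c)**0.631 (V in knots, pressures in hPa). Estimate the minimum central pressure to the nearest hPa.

880 hPa

ΔP = (V / 5.8)^(1/0.631) = (124/5.8)^1.585.
124/5.8 = 21.379; 21.379^1.585 ≈ 128.16 hPa.
P_c = 1008 − 128.16 = 879.84 ≈ 880 hPa.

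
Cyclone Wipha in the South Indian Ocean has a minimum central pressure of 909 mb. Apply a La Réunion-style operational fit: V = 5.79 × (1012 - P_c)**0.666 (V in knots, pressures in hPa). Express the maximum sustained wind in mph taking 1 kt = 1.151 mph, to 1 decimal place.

146.0 mph

ΔP = 1012 − 909 = 103 mb.
V ≈ 5.79 × 103^0.666 = 5.79 × 21.905 ≈ 126.832 kt.
126.832 × 1.151 ≈ 145.98 mph → 146.0 mph.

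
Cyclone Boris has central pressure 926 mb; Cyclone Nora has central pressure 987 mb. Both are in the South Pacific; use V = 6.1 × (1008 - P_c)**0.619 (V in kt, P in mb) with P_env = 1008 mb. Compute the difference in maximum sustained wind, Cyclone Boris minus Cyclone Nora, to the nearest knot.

53 kt

Cyclone Boris: ΔP = 82; V ≈ 6.1 × 82^0.619 ≈ 93.32 kt.
Cyclone Nora: ΔP = 21; V ≈ 6.1 × 21^0.619 ≈ 40.16 kt.
Difference ≈ 93.32 − 40.16 = 53.16 → 53 kt.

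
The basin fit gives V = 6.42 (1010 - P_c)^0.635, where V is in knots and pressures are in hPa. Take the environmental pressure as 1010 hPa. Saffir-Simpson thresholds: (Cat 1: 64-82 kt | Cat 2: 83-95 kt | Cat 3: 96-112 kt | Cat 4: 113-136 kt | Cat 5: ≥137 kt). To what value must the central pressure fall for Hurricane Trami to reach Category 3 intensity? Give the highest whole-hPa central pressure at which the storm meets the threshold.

939 hPa

Category 3 begins at V = 96 kt.
Required ΔP = (96/6.42)^(1/0.635) = 14.953^1.575 ≈ 70.79 hPa.
P_c ≤ 1010 − 70.79 = 939.21, so the highest integer P_c is 939 hPa.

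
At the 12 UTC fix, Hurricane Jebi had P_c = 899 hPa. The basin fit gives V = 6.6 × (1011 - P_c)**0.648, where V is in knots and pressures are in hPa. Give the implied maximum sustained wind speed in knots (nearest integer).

140 kt

ΔP = 1011 − 899 = 112 hPa.
112^0.648 ≈ 21.276.
V ≈ 6.6 × 21.276 ≈ 140.4 kt.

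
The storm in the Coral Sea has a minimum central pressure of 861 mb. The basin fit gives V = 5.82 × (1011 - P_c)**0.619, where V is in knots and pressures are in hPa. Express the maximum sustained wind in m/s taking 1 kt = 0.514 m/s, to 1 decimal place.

ΔP = 1011 − 861 = 150 mb.
V ≈ 5.82 × 150^0.619 = 5.82 × 22.233 ≈ 129.397 kt.
129.397 × 0.514 ≈ 66.51 m/s → 66.5 m/s.

66.5 m/s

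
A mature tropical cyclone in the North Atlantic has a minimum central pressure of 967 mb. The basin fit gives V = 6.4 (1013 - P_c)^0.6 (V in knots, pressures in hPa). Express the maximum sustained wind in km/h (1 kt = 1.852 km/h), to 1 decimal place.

ΔP = 1013 − 967 = 46 mb.
V ≈ 6.4 × 46^0.6 = 6.4 × 9.946 ≈ 63.655 kt.
63.655 × 1.852 ≈ 117.89 km/h → 117.9 km/h.

117.9 km/h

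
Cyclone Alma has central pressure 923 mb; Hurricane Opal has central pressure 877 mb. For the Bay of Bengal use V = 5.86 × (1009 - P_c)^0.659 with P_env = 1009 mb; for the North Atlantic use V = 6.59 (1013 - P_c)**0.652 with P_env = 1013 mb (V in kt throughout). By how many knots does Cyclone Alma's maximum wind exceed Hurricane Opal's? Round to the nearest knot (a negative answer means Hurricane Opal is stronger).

Cyclone Alma: ΔP = 86; V ≈ 5.86 × 86^0.659 ≈ 110.34 kt.
Hurricane Opal: ΔP = 136; V ≈ 6.59 × 136^0.652 ≈ 162.16 kt.
Difference ≈ 110.34 − 162.16 = -51.82 → -52 kt.

-52 kt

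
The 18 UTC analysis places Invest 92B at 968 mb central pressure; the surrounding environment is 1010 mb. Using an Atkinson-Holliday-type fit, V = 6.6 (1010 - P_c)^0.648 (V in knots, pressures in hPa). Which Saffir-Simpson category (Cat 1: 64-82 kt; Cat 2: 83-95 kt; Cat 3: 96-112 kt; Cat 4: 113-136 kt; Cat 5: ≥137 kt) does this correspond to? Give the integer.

ΔP = 1010 − 968 = 42 mb.
V ≈ 6.6 × 42^0.648 = 6.6 × 11.27 ≈ 74 kt.
74 kt falls in the Category 1 band.

1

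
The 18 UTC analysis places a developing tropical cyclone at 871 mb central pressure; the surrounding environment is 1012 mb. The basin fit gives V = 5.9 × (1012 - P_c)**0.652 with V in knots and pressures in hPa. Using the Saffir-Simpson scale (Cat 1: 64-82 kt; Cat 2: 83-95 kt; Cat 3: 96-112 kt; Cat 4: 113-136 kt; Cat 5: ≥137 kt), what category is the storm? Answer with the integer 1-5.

ΔP = 1012 − 871 = 141 mb.
V ≈ 5.9 × 141^0.652 = 5.9 × 25.19 ≈ 149 kt.
149 kt falls in the Category 5 band.

5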